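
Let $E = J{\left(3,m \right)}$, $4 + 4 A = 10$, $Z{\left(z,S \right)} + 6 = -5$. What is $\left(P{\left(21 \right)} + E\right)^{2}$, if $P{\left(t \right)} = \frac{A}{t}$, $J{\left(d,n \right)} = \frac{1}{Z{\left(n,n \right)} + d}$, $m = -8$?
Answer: $\frac{9}{3136} \approx 0.0028699$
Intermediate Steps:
$Z{\left(z,S \right)} = -11$ ($Z{\left(z,S \right)} = -6 - 5 = -11$)
$A = \frac{3}{2}$ ($A = -1 + \frac{1}{4} \cdot 10 = -1 + \frac{5}{2} = \frac{3}{2} \approx 1.5$)
$J{\left(d,n \right)} = \frac{1}{-11 + d}$
$E = - \frac{1}{8}$ ($E = \frac{1}{-11 + 3} = \frac{1}{-8} = - \frac{1}{8} \approx -0.125$)
$P{\left(t \right)} = \frac{3}{2 t}$
$\left(P{\left(21 \right)} + E\right)^{2} = \left(\frac{3}{2 \cdot 21} - \frac{1}{8}\right)^{2} = \left(\frac{3}{2} \cdot \frac{1}{21} - \frac{1}{8}\right)^{2} = \left(\frac{1}{14} - \frac{1}{8}\right)^{2} = \left(- \frac{3}{56}\right)^{2} = \frac{9}{3136}$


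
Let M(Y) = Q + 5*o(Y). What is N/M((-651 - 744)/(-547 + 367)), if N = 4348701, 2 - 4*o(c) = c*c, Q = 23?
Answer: -14648256/167 ≈ -87714.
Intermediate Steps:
o(c) = 1/2 - c**2/4 (o(c) = 1/2 - c*c/4 = 1/2 - c**2/4)
M(Y) = 51/2 - 5*Y**2/4 (M(Y) = 23 + 5*(1/2 - Y**2/4) = 23 + (5/2 - 5*Y**2/4) = 51/2 - 5*Y**2/4)
N/M((-651 - 744)/(-547 + 367)) = 4348701/(51/2 - 5*(-651 - 744)**2/(-547 + 367)**2/4) = 4348701/(51/2 - 5*(-1395/(-180))**2/4) = 4348701/(51/2 - 5*(-1395*(-1/180))**2/4) = 4348701/(51/2 - 5*(31/4)**2/4) = 4348701/(51/2 - 5/4*961/16) = 4348701/(51/2 - 4805/64) = 4348701/(-3173/64) = 4348701*(-64/3173) = -14648256/167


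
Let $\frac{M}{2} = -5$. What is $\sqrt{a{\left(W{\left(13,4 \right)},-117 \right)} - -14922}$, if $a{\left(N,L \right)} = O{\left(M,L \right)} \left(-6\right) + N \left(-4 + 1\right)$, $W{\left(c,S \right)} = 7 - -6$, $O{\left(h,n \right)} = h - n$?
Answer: $\sqrt{14241} \approx 119.34$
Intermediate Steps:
$M = -10$ ($M = 2 \left(-5\right) = -10$)
$W{\left(c,S \right)} = 13$ ($W{\left(c,S \right)} = 7 + 6 = 13$)
$a{\left(N,L \right)} = 60 - 3 N + 6 L$ ($a{\left(N,L \right)} = \left(-10 - L\right) \left(-6\right) + N \left(-4 + 1\right) = \left(60 + 6 L\right) + N \left(-3\right) = \left(60 + 6 L\right) - 3 N = 60 - 3 N + 6 L$)
$\sqrt{a{\left(W{\left(13,4 \right)},-117 \right)} - -14922} = \sqrt{\left(60 - 39 + 6 \left(-117\right)\right) - -14922} = \sqrt{\left(60 - 39 - 702\right) + \left(-1478 + 16400\right)} = \sqrt{-681 + 14922} = \sqrt{14241}$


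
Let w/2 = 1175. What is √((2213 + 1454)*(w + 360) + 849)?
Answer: √9938419 ≈ 3152.5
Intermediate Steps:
w = 2350 (w = 2*1175 = 2350)
√((2213 + 1454)*(w + 360) + 849) = √((2213 + 1454)*(2350 + 360) + 849) = √(3667*2710 + 849) = √(9937570 + 849) = √9938419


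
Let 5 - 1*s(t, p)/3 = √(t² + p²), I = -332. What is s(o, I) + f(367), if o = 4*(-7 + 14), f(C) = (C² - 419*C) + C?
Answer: -18702 - 12*√6938 ≈ -19702.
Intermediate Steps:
f(C) = C² - 418*C
o = 28 (o = 4*7 = 28)
s(t, p) = 15 - 3*√(p² + t²) (s(t, p) = 15 - 3*√(t² + p²) = 15 - 3*√(p² + t²))
s(o, I) + f(367) = (15 - 3*√((-332)² + 28²)) + 367*(-418 + 367) = (15 - 3*√(110224 + 784)) + 367*(-51) = (15 - 12*√6938) - 18717 = -18702 - 12*√6938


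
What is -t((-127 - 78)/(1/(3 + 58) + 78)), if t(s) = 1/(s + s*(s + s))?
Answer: -22648081/253238755 ≈ -0.089434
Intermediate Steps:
t(s) = 1/(s + 2*s²) (t(s) = 1/(s + s*(2*s)) = 1/(s + 2*s²))
-t((-127 - 78)/(1/(3 + 58) + 78)) = -1/(((-127 - 78)/(1/(3 + 58) + 78))*(1 + 2*((-127 - 78)/(1/(3 + 58) + 78)))) = -1/(((-205/(1/61 + 78)))*(1 + 2*(-205/(1/61 + 78)))) = -1/(((-205/4759/61))*(1 + 2*(-205/4759/61))) = -1/(((-205*61/4759))*(1 + 2*(-205*61/4759))) = -1/((-12505/4759)*(1 + 2*(-12505/4759))) = -(-4759)/(12505*(1 - 25010/4759)) = -(-4759)/(12505*(-20251/4759)) = -(-4759)*(-4759)/(12505*20251) = -1*22648081/253238755 = -22648081/253238755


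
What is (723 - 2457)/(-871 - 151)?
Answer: 867/511 ≈ 1.6967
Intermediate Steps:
(723 - 2457)/(-871 - 151) = -1734/(-1022) = -1734*(-1/1022) = 867/511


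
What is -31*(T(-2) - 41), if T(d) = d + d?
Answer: 1395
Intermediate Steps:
T(d) = 2*d
-31*(T(-2) - 41) = -31*(2*(-2) - 41) = -31*(-4 - 41) = -31*(-45) = 1395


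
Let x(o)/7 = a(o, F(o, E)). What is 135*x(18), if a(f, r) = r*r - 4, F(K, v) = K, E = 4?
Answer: 302400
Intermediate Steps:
a(f, r) = -4 + r**2 (a(f, r) = r**2 - 4 = -4 + r**2)
x(o) = -28 + 7*o**2 (x(o) = 7*(-4 + o**2) = -28 + 7*o**2)
135*x(18) = 135*(-28 + 7*18**2) = 135*(-28 + 7*324) = 135*(-28 + 2268) = 135*2240 = 302400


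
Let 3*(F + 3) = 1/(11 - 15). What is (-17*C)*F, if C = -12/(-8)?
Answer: 629/8 ≈ 78.625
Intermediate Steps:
F = -37/12 (F = -3 + 1/(3*(11 - 15)) = -3 + (⅓)/(-4) = -3 + (⅓)*(-¼) = -3 - 1/12 = -37/12 ≈ -3.0833)
C = 3/2 (C = -12*(-⅛) = 3/2 ≈ 1.5000)
(-17*C)*F = -17*3/2*(-37/12) = -51/2*(-37/12) = 629/8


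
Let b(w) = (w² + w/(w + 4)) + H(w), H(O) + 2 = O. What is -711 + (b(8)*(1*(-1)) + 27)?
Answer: -2264/3 ≈ -754.67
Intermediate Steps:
H(O) = -2 + O
b(w) = -2 + w + w² + w/(4 + w) (b(w) = (w² + w/(w + 4)) + (-2 + w) = (w² + w/(4 + w)) + (-2 + w) = -2 + w + w² + w/(4 + w))
-711 + (b(8)*(1*(-1)) + 27) = -711 + (((-8 + 8³ + 3*8 + 5*8²)/(4 + 8))*(1*(-1)) + 27) = -711 + (((-8 + 512 + 24 + 5*64)/12)*(-1) + 27) = -711 + (((-8 + 512 + 24 + 320)/12)*(-1) + 27) = -711 + (((1/12)*848)*(-1) + 27) = -711 + ((212/3)*(-1) + 27) = -711 + (-212/3 + 27) = -711 - 131/3 = -2264/3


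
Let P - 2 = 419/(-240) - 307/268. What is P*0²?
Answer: 0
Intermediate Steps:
P = -14333/16080 (P = 2 + (419/(-240) - 307/268) = 2 + (419*(-1/240) - 307*1/268) = 2 + (-419/240 - 307/268) = 2 - 46493/16080 = -14333/16080 ≈ -0.89136)
P*0² = -14333/16080*0² = -14333/16080*0 = 0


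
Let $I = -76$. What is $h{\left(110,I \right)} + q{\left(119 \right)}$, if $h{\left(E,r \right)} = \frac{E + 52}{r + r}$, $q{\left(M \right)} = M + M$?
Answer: $\frac{18007}{76} \approx 236.93$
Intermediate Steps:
$q{\left(M \right)} = 2 M$
$h{\left(E,r \right)} = \frac{52 + E}{2 r}$
$h{\left(110,I \right)} + q{\left(119 \right)} = \frac{52 + 110}{2 \left(-76\right)} + 2 \cdot 119 = \frac{1}{2} \left(- \frac{1}{76}\right) 162 + 238 = - \frac{81}{76} + 238 = \frac{18007}{76}$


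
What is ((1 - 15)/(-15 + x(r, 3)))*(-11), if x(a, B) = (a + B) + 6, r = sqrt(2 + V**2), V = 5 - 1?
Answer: -154/3 - 77*sqrt(2)/3 ≈ -87.631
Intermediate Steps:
V = 4
r = 3*sqrt(2) (r = sqrt(2 + 4**2) = sqrt(2 + 16) = sqrt(18) = 3*sqrt(2) ≈ 4.2426)
x(a, B) = 6 + B + a (x(a, B) = (B + a) + 6 = 6 + B + a)
((1 - 15)/(-15 + x(r, 3)))*(-11) = ((1 - 15)/(-15 + (6 + 3 + 3*sqrt(2))))*(-11) = -14/(-15 + (9 + 3*sqrt(2)))*(-11) = -14/(-6 + 3*sqrt(2))*(-11) = 154/(-6 + 3*sqrt(2))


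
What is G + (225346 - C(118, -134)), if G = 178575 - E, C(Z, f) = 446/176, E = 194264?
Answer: 18449593/88 ≈ 2.0965e+5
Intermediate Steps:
C(Z, f) = 223/88 (C(Z, f) = 446*(1/176) = 223/88)
G = -15689 (G = 178575 - 1*194264 = 178575 - 194264 = -15689)
G + (225346 - C(118, -134)) = -15689 + (225346 - 1*223/88) = -15689 + (225346 - 223/88) = -15689 + 19830225/88 = 18449593/88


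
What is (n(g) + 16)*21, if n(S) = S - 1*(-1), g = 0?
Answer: 357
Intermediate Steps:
n(S) = 1 + S (n(S) = S + 1 = 1 + S)
(n(g) + 16)*21 = ((1 + 0) + 16)*21 = (1 + 16)*21 = 17*21 = 357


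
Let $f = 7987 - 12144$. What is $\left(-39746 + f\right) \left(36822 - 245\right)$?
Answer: $-1605840031$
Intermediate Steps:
$f = -4157$ ($f = 7987 - 12144 = -4157$)
$\left(-39746 + f\right) \left(36822 - 245\right) = \left(-39746 - 4157\right) \left(36822 - 245\right) = \left(-43903\right) 36577 = -1605840031$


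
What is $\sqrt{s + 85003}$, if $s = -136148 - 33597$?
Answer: $i \sqrt{84742} \approx 291.1 i$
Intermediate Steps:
$s = -169745$
$\sqrt{s + 85003} = \sqrt{-169745 + 85003} = \sqrt{-84742} = i \sqrt{84742}$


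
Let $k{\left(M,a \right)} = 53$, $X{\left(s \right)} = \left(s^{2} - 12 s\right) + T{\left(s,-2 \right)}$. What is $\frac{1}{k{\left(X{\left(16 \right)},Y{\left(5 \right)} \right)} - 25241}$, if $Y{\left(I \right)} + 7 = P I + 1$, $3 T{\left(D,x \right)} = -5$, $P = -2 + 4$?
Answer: $- \frac{1}{25188} \approx -3.9701 \cdot 10^{-5}$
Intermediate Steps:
$P = 2$
$T{\left(D,x \right)} = - \frac{5}{3}$ ($T{\left(D,x \right)} = \frac{1}{3} \left(-5\right) = - \frac{5}{3}$)
$X{\left(s \right)} = - \frac{5}{3} + s^{2} - 12 s$ ($X{\left(s \right)} = \left(s^{2} - 12 s\right) - \frac{5}{3} = - \frac{5}{3} + s^{2} - 12 s$)
$Y{\left(I \right)} = -6 + 2 I$ ($Y{\left(I \right)} = -7 + \left(2 I + 1\right) = -7 + \left(1 + 2 I\right) = -6 + 2 I$)
$\frac{1}{k{\left(X{\left(16 \right)},Y{\left(5 \right)} \right)} - 25241} = \frac{1}{53 - 25241} = \frac{1}{-25188} = - \frac{1}{25188}$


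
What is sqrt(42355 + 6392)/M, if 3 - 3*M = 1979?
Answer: -3*sqrt(48747)/1976 ≈ -0.33520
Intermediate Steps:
M = -1976/3 (M = 1 - 1/3*1979 = 1 - 1979/3 = -1976/3 ≈ -658.67)
sqrt(42355 + 6392)/M = sqrt(42355 + 6392)/(-1976/3) = sqrt(48747)*(-3/1976) = -3*sqrt(48747)/1976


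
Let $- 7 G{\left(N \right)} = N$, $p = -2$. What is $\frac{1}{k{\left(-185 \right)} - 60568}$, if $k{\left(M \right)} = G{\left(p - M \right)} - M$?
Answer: $- \frac{7}{422864} \approx -1.6554 \cdot 10^{-5}$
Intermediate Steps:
$G{\left(N \right)} = - \frac{N}{7}$
$k{\left(M \right)} = \frac{2}{7} - \frac{6 M}{7}$ ($k{\left(M \right)} = - \frac{-2 - M}{7} - M = \left(\frac{2}{7} + \frac{M}{7}\right) - M = \frac{2}{7} - \frac{6 M}{7}$)
$\frac{1}{k{\left(-185 \right)} - 60568} = \frac{1}{\left(\frac{2}{7} - - \frac{1110}{7}\right) - 60568} = \frac{1}{\left(\frac{2}{7} + \frac{1110}{7}\right) - 60568} = \frac{1}{\frac{1112}{7} - 60568} = \frac{1}{- \frac{422864}{7}} = - \frac{7}{422864}$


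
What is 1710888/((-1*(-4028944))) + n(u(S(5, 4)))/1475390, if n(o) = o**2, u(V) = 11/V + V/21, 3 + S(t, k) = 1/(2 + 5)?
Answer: 1363685138277416449/3211239850936236000 ≈ 0.42466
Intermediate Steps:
S(t, k) = -20/7 (S(t, k) = -3 + 1/(2 + 5) = -3 + 1/7 = -20/7)
u(V) = 11/V + V/21 (u(V) = 11/V + V*(1/21) = 11/V + V/21)
1710888/((-1*(-4028944))) + n(u(S(5, 4)))/1475390 = 1710888/((-1*(-4028944))) + (11/(-20/7) + (1/21)*(-20/7))**2/1475390 = 1710888/4028944 + (11*(-7/20) - 20/147)**2*(1/1475390) = 1710888*(1/4028944) + (-77/20 - 20/147)**2*(1/1475390) = 213861/503618 + (-11719/2940)**2*(1/1475390) = 213861/503618 + (137334961/8643600)*(1/1475390) = 213861/503618 + 137334961/12752681004000 = 1363685138277416449/3211239850936236000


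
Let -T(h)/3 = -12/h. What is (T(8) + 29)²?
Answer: 4489/4 ≈ 1122.3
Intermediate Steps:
T(h) = 36/h (T(h) = -(-36)/h = 36/h)
(T(8) + 29)² = (36/8 + 29)² = (36*(⅛) + 29)² = (9/2 + 29)² = (67/2)² = 4489/4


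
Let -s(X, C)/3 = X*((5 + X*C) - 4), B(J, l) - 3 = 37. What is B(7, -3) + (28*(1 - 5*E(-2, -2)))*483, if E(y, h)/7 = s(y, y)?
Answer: -14186636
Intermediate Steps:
B(J, l) = 40 (B(J, l) = 3 + 37 = 40)
s(X, C) = -3*X*(1 + C*X) (s(X, C) = -3*X*((5 + X*C) - 4) = -3*X*((5 + C*X) - 4) = -3*X*(1 + C*X))
E(y, h) = -21*y*(1 + y²) (E(y, h) = 7*(-3*y*(1 + y*y)) = 7*(-3*y*(1 + y²)) = -21*y*(1 + y²))
B(7, -3) + (28*(1 - 5*E(-2, -2)))*483 = 40 + (28*(1 - (-105)*(-2)*(1 + (-2)²)))*483 = 40 + (28*(1 - (-105)*(-2)*(1 + 4)))*483 = 40 + (28*(1 - (-105)*(-2)*5))*483 = 40 + (28*(1 - 5*210))*483 = 40 + (28*(1 - 1050))*483 = 40 + (28*(-1049))*483 = 40 - 29372*483 = 40 - 14186676 = -14186636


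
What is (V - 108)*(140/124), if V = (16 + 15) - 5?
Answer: -2870/31 ≈ -92.581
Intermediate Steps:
V = 26 (V = 31 - 5 = 26)
(V - 108)*(140/124) = (26 - 108)*(140/124) = -11480/124 = -82*35/31 = -2870/31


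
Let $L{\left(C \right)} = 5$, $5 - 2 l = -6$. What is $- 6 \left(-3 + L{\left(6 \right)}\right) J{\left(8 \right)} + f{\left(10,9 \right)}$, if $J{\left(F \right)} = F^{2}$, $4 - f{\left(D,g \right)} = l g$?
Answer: $- \frac{1627}{2} \approx -813.5$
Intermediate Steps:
$l = \frac{11}{2}$ ($l = \frac{5}{2} - -3 = \frac{5}{2} + 3 = \frac{11}{2} \approx 5.5$)
$f{\left(D,g \right)} = 4 - \frac{11 g}{2}$
$- 6 \left(-3 + L{\left(6 \right)}\right) J{\left(8 \right)} + f{\left(10,9 \right)} = - 6 \left(-3 + 5\right) 8^{2} + \left(4 - \frac{99}{2}\right) = \left(-6\right) 2 \cdot 64 + \left(4 - \frac{99}{2}\right) = \left(-12\right) 64 - \frac{91}{2} = -768 - \frac{91}{2} = - \frac{1627}{2}$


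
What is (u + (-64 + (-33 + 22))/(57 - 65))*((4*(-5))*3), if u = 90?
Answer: -11925/2 ≈ -5962.5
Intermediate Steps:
(u + (-64 + (-33 + 22))/(57 - 65))*((4*(-5))*3) = (90 + (-64 + (-33 + 22))/(57 - 65))*((4*(-5))*3) = (90 + (-64 - 11)/(-8))*(-20*3) = (90 - 75*(-1/8))*(-60) = (90 + 75/8)*(-60) = (795/8)*(-60) = -11925/2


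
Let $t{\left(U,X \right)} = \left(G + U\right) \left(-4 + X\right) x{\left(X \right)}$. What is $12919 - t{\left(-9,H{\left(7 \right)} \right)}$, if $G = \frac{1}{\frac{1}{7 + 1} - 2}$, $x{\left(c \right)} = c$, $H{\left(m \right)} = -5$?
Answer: $13348$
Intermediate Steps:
$G = - \frac{8}{15}$ ($G = \frac{1}{\frac{1}{8} - 2} = \frac{1}{- \frac{15}{8}} = - \frac{8}{15} \approx -0.53333$)
$t{\left(U,X \right)} = X \left(-4 + X\right) \left(- \frac{8}{15} + U\right)$ ($t{\left(U,X \right)} = \left(- \frac{8}{15} + U\right) \left(-4 + X\right) X = \left(- \frac{8}{15} + U\right) X \left(-4 + X\right) = X \left(-4 + X\right) \left(- \frac{8}{15} + U\right)$)
$12919 - t{\left(-9,H{\left(7 \right)} \right)} = 12919 - \frac{1}{15} \left(-5\right) \left(32 - -540 - -40 + 15 \left(-9\right) \left(-5\right)\right) = 12919 - \frac{1}{15} \left(-5\right) \left(32 + 540 + 40 + 675\right) = 12919 - \frac{1}{15} \left(-5\right) 1287 = 12919 - -429 = 12919 + 429 = 13348$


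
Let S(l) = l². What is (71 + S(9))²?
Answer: 23104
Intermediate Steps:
(71 + S(9))² = (71 + 9²)² = (71 + 81)² = 152² = 23104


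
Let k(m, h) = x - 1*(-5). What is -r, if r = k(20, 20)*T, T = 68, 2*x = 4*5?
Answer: -1020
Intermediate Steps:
x = 10 (x = (4*5)/2 = (1/2)*20 = 10)
k(m, h) = 15 (k(m, h) = 10 - 1*(-5) = 10 + 5 = 15)
r = 1020 (r = 15*68 = 1020)
-r = -1*1020 = -1020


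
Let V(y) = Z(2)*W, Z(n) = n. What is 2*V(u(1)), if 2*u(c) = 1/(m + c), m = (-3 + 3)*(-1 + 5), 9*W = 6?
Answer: 8/3 ≈ 2.6667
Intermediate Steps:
W = 2/3 (W = (1/9)*6 = 2/3 ≈ 0.66667)
m = 0 (m = 0*4 = 0)
u(c) = 1/(2*c) (u(c) = 1/(2*(0 + c)) = 1/(2*c))
V(y) = 4/3 (V(y) = 2*(2/3) = 4/3)
2*V(u(1)) = 2*(4/3) = 8/3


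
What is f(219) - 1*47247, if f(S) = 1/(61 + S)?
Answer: -13229159/280 ≈ -47247.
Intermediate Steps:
f(219) - 1*47247 = 1/(61 + 219) - 1*47247 = 1/280 - 47247 = -13229159/280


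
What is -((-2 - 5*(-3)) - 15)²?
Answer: -4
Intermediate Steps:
-((-2 - 5*(-3)) - 15)² = -((-2 + 15) - 15)² = -(13 - 15)² = -1*(-2)² = -1*4 = -4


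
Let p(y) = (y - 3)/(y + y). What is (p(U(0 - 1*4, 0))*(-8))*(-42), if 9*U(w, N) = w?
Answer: 1302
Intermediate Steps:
U(w, N) = w/9
p(y) = (-3 + y)/(2*y) (p(y) = (-3 + y)/((2*y)) = (-3 + y)*(1/(2*y)) = (-3 + y)/(2*y))
(p(U(0 - 1*4, 0))*(-8))*(-42) = (((-3 + (0 - 1*4)/9)/(2*(((0 - 1*4)/9))))*(-8))*(-42) = (((-3 + (0 - 4)/9)/(2*(((0 - 4)/9))))*(-8))*(-42) = (((-3 + (⅑)*(-4))/(2*(((⅑)*(-4)))))*(-8))*(-42) = (((-3 - 4/9)/(2*(-4/9)))*(-8))*(-42) = (((½)*(-9/4)*(-31/9))*(-8))*(-42) = ((31/8)*(-8))*(-42) = -31*(-42) = 1302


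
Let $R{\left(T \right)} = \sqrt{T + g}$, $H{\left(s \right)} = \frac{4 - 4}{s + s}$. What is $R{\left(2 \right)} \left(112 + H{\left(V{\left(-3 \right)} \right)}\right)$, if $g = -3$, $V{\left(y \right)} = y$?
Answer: $112 i \approx 112.0 i$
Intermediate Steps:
$H{\left(s \right)} = 0$ ($H{\left(s \right)} = \frac{0}{2 s} = 0 \frac{1}{2 s} = 0$)
$R{\left(T \right)} = \sqrt{-3 + T}$ ($R{\left(T \right)} = \sqrt{T - 3} = \sqrt{-3 + T}$)
$R{\left(2 \right)} \left(112 + H{\left(V{\left(-3 \right)} \right)}\right) = \sqrt{-3 + 2} \left(112 + 0\right) = \sqrt{-1} \cdot 112 = i 112 = 112 i$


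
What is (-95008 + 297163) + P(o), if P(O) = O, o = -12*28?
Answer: 201819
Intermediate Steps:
o = -336
(-95008 + 297163) + P(o) = (-95008 + 297163) - 336 = 202155 - 336 = 201819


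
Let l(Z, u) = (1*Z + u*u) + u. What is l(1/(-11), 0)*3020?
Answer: -3020/11 ≈ -274.55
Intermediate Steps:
l(Z, u) = Z + u + u² (l(Z, u) = (Z + u²) + u = Z + u + u²)
l(1/(-11), 0)*3020 = (1/(-11) + 0 + 0²)*3020 = (-1/11 + 0 + 0)*3020 = -1/11*3020 = -3020/11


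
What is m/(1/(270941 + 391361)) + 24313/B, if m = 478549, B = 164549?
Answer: 52152811640825415/164549 ≈ 3.1694e+11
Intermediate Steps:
m/(1/(270941 + 391361)) + 24313/B = 478549/(1/(270941 + 391361)) + 24313/164549 = 478549/(1/662302) + 24313*(1/164549) = 478549/(1/662302) + 24313/164549 = 478549*662302 + 24313/164549 = 316943959798 + 24313/164549 = 52152811640825415/164549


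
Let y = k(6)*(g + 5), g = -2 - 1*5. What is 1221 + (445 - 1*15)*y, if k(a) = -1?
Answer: 2081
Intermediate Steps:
g = -7 (g = -2 - 5 = -7)
y = 2 (y = -(-7 + 5) = -1*(-2) = 2)
1221 + (445 - 1*15)*y = 1221 + (445 - 1*15)*2 = 1221 + (445 - 15)*2 = 1221 + 430*2 = 1221 + 860 = 2081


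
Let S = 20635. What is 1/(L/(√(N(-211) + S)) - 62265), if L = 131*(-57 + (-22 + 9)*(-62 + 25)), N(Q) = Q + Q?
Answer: -1258562445/78361305501989 - 55544*√20213/78361305501989 ≈ -1.6162e-5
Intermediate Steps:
N(Q) = 2*Q
L = 55544 (L = 131*(-57 - 13*(-37)) = 131*(-57 + 481) = 131*424 = 55544)
1/(L/(√(N(-211) + S)) - 62265) = 1/(55544/(√(2*(-211) + 20635)) - 62265) = 1/(55544/(√(-422 + 20635)) - 62265) = 1/(55544/(√20213) - 62265) = 1/(55544*(√20213/20213) - 62265) = 1/(55544*√20213/20213 - 62265) = 1/(-62265 + 55544*√20213/20213)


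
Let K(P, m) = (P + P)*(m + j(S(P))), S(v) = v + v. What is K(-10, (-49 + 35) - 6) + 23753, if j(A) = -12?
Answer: 24393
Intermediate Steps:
S(v) = 2*v
K(P, m) = 2*P*(-12 + m) (K(P, m) = (P + P)*(m - 12) = (2*P)*(-12 + m) = 2*P*(-12 + m))
K(-10, (-49 + 35) - 6) + 23753 = 2*(-10)*(-12 + ((-49 + 35) - 6)) + 23753 = 2*(-10)*(-12 + (-14 - 6)) + 23753 = 2*(-10)*(-12 - 20) + 23753 = 2*(-10)*(-32) + 23753 = 640 + 23753 = 24393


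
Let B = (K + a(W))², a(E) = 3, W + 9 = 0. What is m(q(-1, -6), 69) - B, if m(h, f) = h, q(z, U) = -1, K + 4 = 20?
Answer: -362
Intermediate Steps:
K = 16 (K = -4 + 20 = 16)
W = -9 (W = -9 + 0 = -9)
B = 361 (B = (16 + 3)² = 19² = 361)
m(q(-1, -6), 69) - B = -1 - 1*361 = -1 - 361 = -362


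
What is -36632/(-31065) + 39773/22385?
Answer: 21637427/7319895 ≈ 2.9560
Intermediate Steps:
-36632/(-31065) + 39773/22385 = -36632*(-1/31065) + 39773*(1/22385) = 1928/1635 + 39773/22385 = 21637427/7319895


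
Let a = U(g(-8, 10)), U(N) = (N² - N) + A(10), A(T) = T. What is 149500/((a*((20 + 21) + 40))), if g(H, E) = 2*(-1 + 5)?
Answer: 74750/2673 ≈ 27.965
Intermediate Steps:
g(H, E) = 8 (g(H, E) = 2*4 = 8)
U(N) = 10 + N² - N (U(N) = (N² - N) + 10 = 10 + N² - N)
a = 66 (a = 10 + 8² - 1*8 = 10 + 64 - 8 = 66)
149500/((a*((20 + 21) + 40))) = 149500/((66*((20 + 21) + 40))) = 149500/((66*(41 + 40))) = 149500/((66*81)) = 149500/5346 = 149500*(1/5346) = 74750/2673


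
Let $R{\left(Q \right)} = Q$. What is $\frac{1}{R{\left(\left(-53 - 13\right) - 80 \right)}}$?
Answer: $- \frac{1}{146} \approx -0.0068493$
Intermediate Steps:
$\frac{1}{R{\left(\left(-53 - 13\right) - 80 \right)}} = \frac{1}{\left(-53 - 13\right) - 80} = \frac{1}{-66 - 80} = \frac{1}{-146} = - \frac{1}{146}$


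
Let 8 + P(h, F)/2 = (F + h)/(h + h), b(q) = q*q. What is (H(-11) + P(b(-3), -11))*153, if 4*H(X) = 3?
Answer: -9469/4 ≈ -2367.3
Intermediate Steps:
b(q) = q**2
H(X) = 3/4 (H(X) = (1/4)*3 = 3/4)
P(h, F) = -16 + (F + h)/h (P(h, F) = -16 + 2*((F + h)/(h + h)) = -16 + 2*((F + h)/((2*h))) = -16 + 2*((F + h)*(1/(2*h))) = -16 + 2*((F + h)/(2*h)) = -16 + (F + h)/h)
(H(-11) + P(b(-3), -11))*153 = (3/4 + (-15 - 11/((-3)**2)))*153 = (3/4 + (-15 - 11/9))*153 = (3/4 - 146/9)*153 = -557/36*153 = -9469/4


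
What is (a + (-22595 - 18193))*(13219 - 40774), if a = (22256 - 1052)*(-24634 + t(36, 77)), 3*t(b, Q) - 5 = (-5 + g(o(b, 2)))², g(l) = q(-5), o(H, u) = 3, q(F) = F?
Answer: 14373734649120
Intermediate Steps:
g(l) = -5
t(b, Q) = 35 (t(b, Q) = 5/3 + (-5 - 5)²/3 = 5/3 + (⅓)*(-10)² = 5/3 + (⅓)*100 = 5/3 + 100/3 = 35)
a = -521597196 (a = (22256 - 1052)*(-24634 + 35) = 21204*(-24599) = -521597196)
(a + (-22595 - 18193))*(13219 - 40774) = (-521597196 + (-22595 - 18193))*(13219 - 40774) = (-521597196 - 40788)*(-27555) = -521637984*(-27555) = 14373734649120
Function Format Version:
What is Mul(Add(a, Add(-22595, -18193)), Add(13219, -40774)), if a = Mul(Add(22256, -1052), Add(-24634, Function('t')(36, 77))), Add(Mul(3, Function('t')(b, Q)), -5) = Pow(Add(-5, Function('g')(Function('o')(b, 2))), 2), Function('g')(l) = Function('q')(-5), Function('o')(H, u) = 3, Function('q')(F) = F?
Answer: 14373734649120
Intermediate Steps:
Function('g')(l) = -5
Function('t')(b, Q) = 35 (Function('t')(b, Q) = Add(Rational(5, 3), Mul(Rational(1, 3), Pow(Add(-5, -5), 2))) = Add(Rational(5, 3), Mul(Rational(1, 3), Pow(-10, 2))) = Add(Rational(5, 3), Mul(Rational(1, 3), 100)) = Add(Rational(5, 3), Rational(100, 3)) = 35)
a = -521597196 (a = Mul(Add(22256, -1052), Add(-24634, 35)) = Mul(21204, -24599) = -521597196)
Mul(Add(a, Add(-22595, -18193)), Add(13219, -40774)) = Mul(Add(-521597196, Add(-22595, -18193)), Add(13219, -40774)) = Mul(Add(-521597196, -40788), -27555) = Mul(-521637984, -27555) = 14373734649120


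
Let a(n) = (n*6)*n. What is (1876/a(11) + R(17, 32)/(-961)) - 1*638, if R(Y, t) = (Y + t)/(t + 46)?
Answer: -1921058915/3023306 ≈ -635.42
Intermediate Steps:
a(n) = 6*n**2 (a(n) = (6*n)*n = 6*n**2)
R(Y, t) = (Y + t)/(46 + t)
(1876/a(11) + R(17, 32)/(-961)) - 1*638 = (1876/((6*11**2)) + ((17 + 32)/(46 + 32))/(-961)) - 1*638 = (1876/((6*121)) + (49/78)*(-1/961)) - 638 = (1876/726 + ((1/78)*49)*(-1/961)) - 638 = (1876*(1/726) + (49/78)*(-1/961)) - 638 = (938/363 - 49/74958) - 638 = 7810313/3023306 - 638 = -1921058915/3023306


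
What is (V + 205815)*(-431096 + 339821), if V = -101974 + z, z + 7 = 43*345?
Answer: -10831512975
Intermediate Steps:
z = 14828 (z = -7 + 43*345 = -7 + 14835 = 14828)
V = -87146 (V = -101974 + 14828 = -87146)
(V + 205815)*(-431096 + 339821) = (-87146 + 205815)*(-431096 + 339821) = 118669*(-91275) = -10831512975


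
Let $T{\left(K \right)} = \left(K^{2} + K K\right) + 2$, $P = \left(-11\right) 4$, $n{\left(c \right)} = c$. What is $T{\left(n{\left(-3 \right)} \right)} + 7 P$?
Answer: $-288$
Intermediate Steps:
$P = -44$
$T{\left(K \right)} = 2 + 2 K^{2}$ ($T{\left(K \right)} = \left(K^{2} + K^{2}\right) + 2 = 2 K^{2} + 2 = 2 + 2 K^{2}$)
$T{\left(n{\left(-3 \right)} \right)} + 7 P = \left(2 + 2 \left(-3\right)^{2}\right) + 7 \left(-44\right) = \left(2 + 2 \cdot 9\right) - 308 = \left(2 + 18\right) - 308 = 20 - 308 = -288$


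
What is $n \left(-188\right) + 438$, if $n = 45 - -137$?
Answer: $-33778$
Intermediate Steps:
$n = 182$ ($n = 45 + 137 = 182$)
$n \left(-188\right) + 438 = 182 \left(-188\right) + 438 = -34216 + 438 = -33778$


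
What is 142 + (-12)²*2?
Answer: 430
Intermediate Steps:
142 + (-12)²*2 = 142 + 144*2 = 142 + 288 = 430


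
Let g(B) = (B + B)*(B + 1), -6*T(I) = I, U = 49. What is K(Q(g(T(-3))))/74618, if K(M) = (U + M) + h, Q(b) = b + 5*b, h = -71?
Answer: -13/74618 ≈ -0.00017422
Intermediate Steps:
T(I) = -I/6
g(B) = 2*B*(1 + B) (g(B) = (2*B)*(1 + B) = 2*B*(1 + B))
Q(b) = 6*b
K(M) = -22 + M (K(M) = (49 + M) - 71 = -22 + M)
K(Q(g(T(-3))))/74618 = (-22 + 6*(2*(-1/6*(-3))*(1 - 1/6*(-3))))/74618 = (-22 + 6*(2*(1/2)*(1 + 1/2)))*(1/74618) = (-22 + 6*(2*(1/2)*(3/2)))*(1/74618) = (-22 + 6*(3/2))*(1/74618) = (-22 + 9)*(1/74618) = -13*1/74618 = -13/74618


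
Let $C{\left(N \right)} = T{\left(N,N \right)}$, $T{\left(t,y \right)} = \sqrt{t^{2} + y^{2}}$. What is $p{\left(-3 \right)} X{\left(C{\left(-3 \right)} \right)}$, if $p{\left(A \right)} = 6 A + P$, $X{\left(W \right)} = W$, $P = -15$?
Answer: $- 99 \sqrt{2} \approx -140.01$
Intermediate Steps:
$C{\left(N \right)} = \sqrt{2} \sqrt{N^{2}}$ ($C{\left(N \right)} = \sqrt{N^{2} + N^{2}} = \sqrt{2 N^{2}} = \sqrt{2} \sqrt{N^{2}}$)
$p{\left(A \right)} = -15 + 6 A$ ($p{\left(A \right)} = 6 A - 15 = -15 + 6 A$)
$p{\left(-3 \right)} X{\left(C{\left(-3 \right)} \right)} = \left(-15 + 6 \left(-3\right)\right) \sqrt{2} \sqrt{\left(-3\right)^{2}} = \left(-15 - 18\right) \sqrt{2} \sqrt{9} = - 33 \sqrt{2} \cdot 3 = - 33 \cdot 3 \sqrt{2} = - 99 \sqrt{2}$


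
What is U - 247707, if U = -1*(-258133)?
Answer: 10426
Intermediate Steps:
U = 258133
U - 247707 = 258133 - 247707 = 10426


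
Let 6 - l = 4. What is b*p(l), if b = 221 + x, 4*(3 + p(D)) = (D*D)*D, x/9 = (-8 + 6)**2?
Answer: -257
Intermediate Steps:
l = 2 (l = 6 - 1*4 = 6 - 4 = 2)
x = 36 (x = 9*(-8 + 6)**2 = 9*(-2)**2 = 9*4 = 36)
p(D) = -3 + D**3/4 (p(D) = -3 + ((D*D)*D)/4 = -3 + (D**2*D)/4 = -3 + D**3/4)
b = 257 (b = 221 + 36 = 257)
b*p(l) = 257*(-3 + (1/4)*2**3) = 257*(-3 + (1/4)*8) = 257*(-3 + 2) = 257*(-1) = -257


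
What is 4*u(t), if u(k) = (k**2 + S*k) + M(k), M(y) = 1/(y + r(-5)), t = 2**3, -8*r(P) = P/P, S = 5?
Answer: 26240/63 ≈ 416.51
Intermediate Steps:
r(P) = -1/8 (r(P) = -P/(8*P) = -1/8*1 = -1/8)
t = 8
M(y) = 1/(-1/8 + y) (M(y) = 1/(y - 1/8) = 1/(-1/8 + y))
u(k) = k**2 + 5*k + 8/(-1 + 8*k) (u(k) = (k**2 + 5*k) + 8/(-1 + 8*k) = k**2 + 5*k + 8/(-1 + 8*k))
4*u(t) = 4*((8 + 8*(-1 + 8*8)*(5 + 8))/(-1 + 8*8)) = 4*((8 + 8*(-1 + 64)*13)/(-1 + 64)) = 4*((8 + 8*63*13)/63) = 4*((8 + 6552)/63) = 4*((1/63)*6560) = 4*(6560/63) = 26240/63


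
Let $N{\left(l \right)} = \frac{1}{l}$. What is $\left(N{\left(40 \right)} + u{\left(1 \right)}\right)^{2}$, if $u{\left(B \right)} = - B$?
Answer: $\frac{1521}{1600} \approx 0.95062$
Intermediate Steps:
$\left(N{\left(40 \right)} + u{\left(1 \right)}\right)^{2} = \left(\frac{1}{40} - 1\right)^{2} = \left(- \frac{39}{40}\right)^{2} = \frac{1521}{1600}$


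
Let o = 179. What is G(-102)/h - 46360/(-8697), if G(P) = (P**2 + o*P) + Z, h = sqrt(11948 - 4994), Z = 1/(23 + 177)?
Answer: 46360/8697 - 1570799*sqrt(6954)/1390800 ≈ -88.853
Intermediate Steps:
Z = 1/200 ≈ 0.0050000
h = sqrt(6954) ≈ 83.391
G(P) = 1/200 + P**2 + 179*P (G(P) = (P**2 + 179*P) + 1/200 = 1/200 + P**2 + 179*P)
G(-102)/h - 46360/(-8697) = (1/200 + (-102)**2 + 179*(-102))/(sqrt(6954)) - 46360/(-8697) = (1/200 + 10404 - 18258)*(sqrt(6954)/6954) - 46360*(-1/8697) = -1570799*sqrt(6954)/1390800 + 46360/8697 = 46360/8697 - 1570799*sqrt(6954)/1390800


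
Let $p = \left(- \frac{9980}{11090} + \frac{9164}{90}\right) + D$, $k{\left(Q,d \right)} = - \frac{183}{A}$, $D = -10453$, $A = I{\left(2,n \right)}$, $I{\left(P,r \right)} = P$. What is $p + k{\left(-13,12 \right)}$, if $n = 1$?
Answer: $- \frac{1042373489}{99810} \approx -10444.0$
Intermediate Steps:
$A = 2$
$k{\left(Q,d \right)} = - \frac{183}{2}$
$p = - \frac{516620437}{49905}$ ($p = \left(- \frac{9980}{11090} + \frac{9164}{90}\right) - 10453 = \left(\left(-9980\right) \frac{1}{11090} + 9164 \cdot \frac{1}{90}\right) - 10453 = \left(- \frac{998}{1109} + \frac{4582}{45}\right) - 10453 = \frac{5036528}{49905} - 10453 = - \frac{516620437}{49905} \approx -10352.0$)
$p + k{\left(-13,12 \right)} = - \frac{516620437}{49905} - \frac{183}{2} = - \frac{1042373489}{99810}$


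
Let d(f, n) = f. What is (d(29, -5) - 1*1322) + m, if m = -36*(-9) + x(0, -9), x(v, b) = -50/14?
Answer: -6808/7 ≈ -972.57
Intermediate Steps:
x(v, b) = -25/7 (x(v, b) = -50*1/14 = -25/7)
m = 2243/7 (m = -36*(-9) - 25/7 = 324 - 25/7 = 2243/7 ≈ 320.43)
(d(29, -5) - 1*1322) + m = (29 - 1*1322) + 2243/7 = (29 - 1322) + 2243/7 = -1293 + 2243/7 = -6808/7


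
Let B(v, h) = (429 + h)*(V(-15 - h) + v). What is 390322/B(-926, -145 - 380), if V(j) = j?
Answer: 195161/19968 ≈ 9.7737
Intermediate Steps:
B(v, h) = (429 + h)*(-15 + v - h) (B(v, h) = (429 + h)*((-15 - h) + v) = (429 + h)*(-15 + v - h))
390322/B(-926, -145 - 380) = 390322/(-6435 - (-145 - 380)² - 444*(-145 - 380) + 429*(-926) + (-145 - 380)*(-926)) = 390322/(-6435 - 1*(-525)² - 444*(-525) - 397254 - 525*(-926)) = 390322/(-6435 - 1*275625 + 233100 - 397254 + 486150) = 390322/(-6435 - 275625 + 233100 - 397254 + 486150) = 390322/39936 = 390322*(1/39936) = 195161/19968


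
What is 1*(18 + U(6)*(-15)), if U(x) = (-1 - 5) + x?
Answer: 18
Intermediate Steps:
U(x) = -6 + x
1*(18 + U(6)*(-15)) = 1*(18 + (-6 + 6)*(-15)) = 1*(18 + 0*(-15)) = 1*(18 + 0) = 1*18 = 18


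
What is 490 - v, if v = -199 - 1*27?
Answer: 716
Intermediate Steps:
v = -226 (v = -199 - 27 = -226)
490 - v = 490 - 1*(-226) = 490 + 226 = 716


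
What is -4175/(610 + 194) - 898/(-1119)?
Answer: -1316611/299892 ≈ -4.3903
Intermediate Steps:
-4175/(610 + 194) - 898/(-1119) = -4175/804 - 898*(-1/1119) = -4175*1/804 + 898/1119 = -4175/804 + 898/1119 = -1316611/299892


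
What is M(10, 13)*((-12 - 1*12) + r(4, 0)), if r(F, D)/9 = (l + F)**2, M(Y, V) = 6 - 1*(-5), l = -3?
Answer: -165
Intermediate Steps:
M(Y, V) = 11 (M(Y, V) = 6 + 5 = 11)
r(F, D) = 9*(-3 + F)**2
M(10, 13)*((-12 - 1*12) + r(4, 0)) = 11*((-12 - 1*12) + 9*(-3 + 4)**2) = 11*((-12 - 12) + 9*1**2) = 11*(-24 + 9*1) = 11*(-24 + 9) = 11*(-15) = -165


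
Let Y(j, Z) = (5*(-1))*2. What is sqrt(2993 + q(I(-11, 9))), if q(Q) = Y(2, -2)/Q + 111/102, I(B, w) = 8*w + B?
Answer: sqrt(12878293526)/2074 ≈ 54.717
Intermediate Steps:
Y(j, Z) = -10 (Y(j, Z) = -5*2 = -10)
I(B, w) = B + 8*w
q(Q) = 37/34 - 10/Q (q(Q) = -10/Q + 111/102 = -10/Q + 111*(1/102) = -10/Q + 37/34 = 37/34 - 10/Q)
sqrt(2993 + q(I(-11, 9))) = sqrt(2993 + (37/34 - 10/(-11 + 8*9))) = sqrt(2993 + (37/34 - 10/(-11 + 72))) = sqrt(2993 + (37/34 - 10/61)) = sqrt(2993 + 1917/2074) = sqrt(6209399/2074) = sqrt(12878293526)/2074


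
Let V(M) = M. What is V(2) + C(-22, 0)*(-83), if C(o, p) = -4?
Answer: 334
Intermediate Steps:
V(2) + C(-22, 0)*(-83) = 2 - 4*(-83) = 2 + 332 = 334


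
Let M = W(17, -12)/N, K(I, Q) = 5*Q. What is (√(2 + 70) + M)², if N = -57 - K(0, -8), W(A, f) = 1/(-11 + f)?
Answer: 11007433/152881 + 12*√2/391 ≈ 72.043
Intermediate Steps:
N = -17 (N = -57 - 5*(-8) = -57 - 1*(-40) = -57 + 40 = -17)
M = 1/391 (M = 1/(-11 - 12*(-17)) = -1/17/(-23) = -1/23*(-1/17) = 1/391 ≈ 0.0025575)
(√(2 + 70) + M)² = (√(2 + 70) + 1/391)² = (√72 + 1/391)² = (6*√2 + 1/391)² = (1/391 + 6*√2)²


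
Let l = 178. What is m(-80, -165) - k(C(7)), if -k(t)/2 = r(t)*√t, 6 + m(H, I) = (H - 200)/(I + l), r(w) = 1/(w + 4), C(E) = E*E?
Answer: -18792/689 ≈ -27.274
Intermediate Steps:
C(E) = E²
r(w) = 1/(4 + w)
m(H, I) = -6 + (-200 + H)/(178 + I) (m(H, I) = -6 + (H - 200)/(I + 178) = -6 + (-200 + H)/(178 + I))
k(t) = -2*√t/(4 + t)
m(-80, -165) - k(C(7)) = (-1268 - 80 - 6*(-165))/(178 - 165) - (-2)*√(7²)/(4 + 7²) = (-1268 - 80 + 990)/13 - (-2)*√49/(4 + 49) = (1/13)*(-358) - (-2)*7/53 = -358/13 - (-2)*7/53 = -358/13 - 1*(-14/53) = -358/13 + 14/53 = -18792/689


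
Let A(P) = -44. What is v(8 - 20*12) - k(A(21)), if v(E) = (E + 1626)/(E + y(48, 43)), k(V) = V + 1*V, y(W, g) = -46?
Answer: 11535/139 ≈ 82.986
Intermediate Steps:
k(V) = 2*V (k(V) = V + V = 2*V)
v(E) = (1626 + E)/(-46 + E) (v(E) = (E + 1626)/(E - 46) = (1626 + E)/(-46 + E))
v(8 - 20*12) - k(A(21)) = (1626 + (8 - 20*12))/(-46 + (8 - 20*12)) - 2*(-44) = (1626 + (8 - 240))/(-46 + (8 - 240)) - 1*(-88) = (1626 - 232)/(-46 - 232) + 88 = 1394/(-278) + 88 = -1/278*1394 + 88 = -697/139 + 88 = 11535/139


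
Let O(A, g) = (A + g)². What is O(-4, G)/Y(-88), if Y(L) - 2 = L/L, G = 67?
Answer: 1323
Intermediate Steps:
Y(L) = 3 (Y(L) = 2 + L/L = 2 + 1 = 3)
O(-4, G)/Y(-88) = (-4 + 67)²/3 = 63²*(⅓) = 3969*(⅓) = 1323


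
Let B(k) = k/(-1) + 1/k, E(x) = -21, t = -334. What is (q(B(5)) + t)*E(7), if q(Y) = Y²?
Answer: 163254/25 ≈ 6530.2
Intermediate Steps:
B(k) = 1/k - k (B(k) = k*(-1) + 1/k = -k + 1/k = 1/k - k)
(q(B(5)) + t)*E(7) = ((1/5 - 1*5)² - 334)*(-21) = ((⅕ - 5)² - 334)*(-21) = ((-24/5)² - 334)*(-21) = (576/25 - 334)*(-21) = -7774/25*(-21) = 163254/25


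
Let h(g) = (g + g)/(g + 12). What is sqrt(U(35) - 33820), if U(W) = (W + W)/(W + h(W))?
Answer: I*sqrt(1657086)/7 ≈ 183.9*I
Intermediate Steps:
h(g) = 2*g/(12 + g) (h(g) = (2*g)/(12 + g) = 2*g/(12 + g))
U(W) = 2*W/(W + 2*W/(12 + W)) (U(W) = (W + W)/(W + 2*W/(12 + W)) = (2*W)/(W + 2*W/(12 + W)) = 2*W/(W + 2*W/(12 + W)))
sqrt(U(35) - 33820) = sqrt(2*(12 + 35)/(14 + 35) - 33820) = sqrt(2*47/49 - 33820) = sqrt(2*(1/49)*47 - 33820) = sqrt(94/49 - 33820) = sqrt(-1657086/49) = I*sqrt(1657086)/7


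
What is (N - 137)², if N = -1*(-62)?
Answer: 5625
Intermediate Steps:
N = 62
(N - 137)² = (62 - 137)² = (-75)² = 5625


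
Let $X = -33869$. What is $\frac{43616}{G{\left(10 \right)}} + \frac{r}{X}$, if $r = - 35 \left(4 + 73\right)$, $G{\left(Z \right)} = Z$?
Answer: $\frac{67148057}{15395} \approx 4361.7$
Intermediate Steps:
$r = -2695$ ($r = \left(-35\right) 77 = -2695$)
$\frac{43616}{G{\left(10 \right)}} + \frac{r}{X} = \frac{43616}{10} - \frac{2695}{-33869} = 43616 \cdot \frac{1}{10} - - \frac{245}{3079} = \frac{21808}{5} + \frac{245}{3079} = \frac{67148057}{15395}$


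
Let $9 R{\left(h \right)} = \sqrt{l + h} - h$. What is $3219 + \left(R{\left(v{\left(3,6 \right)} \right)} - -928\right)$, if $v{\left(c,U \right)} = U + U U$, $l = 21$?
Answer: $\frac{12427}{3} + \frac{\sqrt{7}}{3} \approx 4143.2$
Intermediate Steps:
$v{\left(c,U \right)} = U + U^{2}$
$R{\left(h \right)} = - \frac{h}{9} + \frac{\sqrt{21 + h}}{9}$ ($R{\left(h \right)} = \frac{\sqrt{21 + h} - h}{9} = - \frac{h}{9} + \frac{\sqrt{21 + h}}{9}$)
$3219 + \left(R{\left(v{\left(3,6 \right)} \right)} - -928\right) = 3219 - \left(-928 - \frac{\sqrt{21 + 6 \left(1 + 6\right)}}{9} + \frac{1}{9} \cdot 6 \left(1 + 6\right)\right) = 3219 - \left(-928 - \frac{\sqrt{21 + 6 \cdot 7}}{9} + \frac{1}{9} \cdot 6 \cdot 7\right) = 3219 + \left(\left(\left(- \frac{1}{9}\right) 42 + \frac{\sqrt{21 + 42}}{9}\right) + 928\right) = 3219 + \left(\left(- \frac{14}{3} + \frac{\sqrt{63}}{9}\right) + 928\right) = 3219 + \left(\left(- \frac{14}{3} + \frac{3 \sqrt{7}}{9}\right) + 928\right) = 3219 + \left(\left(- \frac{14}{3} + \frac{\sqrt{7}}{3}\right) + 928\right) = 3219 + \left(\frac{2770}{3} + \frac{\sqrt{7}}{3}\right) = \frac{12427}{3} + \frac{\sqrt{7}}{3}$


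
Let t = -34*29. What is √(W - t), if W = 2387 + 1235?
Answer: 48*√2 ≈ 67.882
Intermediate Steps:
t = -986
W = 3622
√(W - t) = √(3622 - 1*(-986)) = √(3622 + 986) = √4608 = 48*√2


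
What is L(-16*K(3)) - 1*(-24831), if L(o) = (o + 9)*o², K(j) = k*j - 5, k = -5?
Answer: 33714431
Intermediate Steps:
K(j) = -5 - 5*j (K(j) = -5*j - 5 = -5 - 5*j)
L(o) = o²*(9 + o) (L(o) = (9 + o)*o² = o²*(9 + o))
L(-16*K(3)) - 1*(-24831) = (-16*(-5 - 5*3))²*(9 - 16*(-5 - 5*3)) - 1*(-24831) = (-16*(-5 - 15))²*(9 - 16*(-5 - 15)) + 24831 = (-16*(-20))²*(9 - 16*(-20)) + 24831 = 320²*(9 + 320) + 24831 = 102400*329 + 24831 = 33689600 + 24831 = 33714431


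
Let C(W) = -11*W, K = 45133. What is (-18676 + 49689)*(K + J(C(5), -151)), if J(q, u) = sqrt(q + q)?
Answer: 1399709729 + 31013*I*sqrt(110) ≈ 1.3997e+9 + 3.2527e+5*I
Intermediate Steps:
J(q, u) = sqrt(2)*sqrt(q) (J(q, u) = sqrt(2*q) = sqrt(2)*sqrt(q))
(-18676 + 49689)*(K + J(C(5), -151)) = (-18676 + 49689)*(45133 + sqrt(2)*sqrt(-11*5)) = 31013*(45133 + sqrt(2)*sqrt(-55)) = 31013*(45133 + sqrt(2)*(I*sqrt(55))) = 31013*(45133 + I*sqrt(110)) = 1399709729 + 31013*I*sqrt(110)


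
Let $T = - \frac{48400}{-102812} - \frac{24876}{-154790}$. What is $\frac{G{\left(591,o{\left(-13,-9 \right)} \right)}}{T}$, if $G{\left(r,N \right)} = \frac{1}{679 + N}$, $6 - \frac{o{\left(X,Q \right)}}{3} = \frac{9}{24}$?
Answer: $\frac{7957134740}{3496558697869} \approx 0.0022757$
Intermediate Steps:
$o{\left(X,Q \right)} = \frac{135}{8}$ ($o{\left(X,Q \right)} = 18 - 3 \cdot \frac{9}{24} = 18 - 3 \cdot 9 \cdot \frac{1}{24} = 18 - \frac{9}{8} = \frac{135}{8}$)
$T = \frac{1256173414}{1989283685}$ ($T = \left(-48400\right) \left(- \frac{1}{102812}\right) - - \frac{12438}{77395} = \frac{12100}{25703} + \frac{12438}{77395} = \frac{1256173414}{1989283685} \approx 0.63147$)
$\frac{G{\left(591,o{\left(-13,-9 \right)} \right)}}{T} = \frac{1}{\left(679 + \frac{135}{8}\right) \frac{1256173414}{1989283685}} = \frac{1}{\frac{5567}{8}} \cdot \frac{1989283685}{1256173414} = \frac{8}{5567} \cdot \frac{1989283685}{1256173414} = \frac{7957134740}{3496558697869}$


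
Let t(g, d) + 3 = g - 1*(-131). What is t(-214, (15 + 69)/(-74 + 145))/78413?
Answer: -86/78413 ≈ -0.0010968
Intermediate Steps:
t(g, d) = 128 + g (t(g, d) = -3 + (g - 1*(-131)) = -3 + (g + 131) = -3 + (131 + g) = 128 + g)
t(-214, (15 + 69)/(-74 + 145))/78413 = (128 - 214)/78413 = -86*1/78413 = -86/78413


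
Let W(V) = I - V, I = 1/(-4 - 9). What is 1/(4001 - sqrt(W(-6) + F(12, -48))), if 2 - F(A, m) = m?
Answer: 52013/208103286 + sqrt(9451)/208103286 ≈ 0.00025041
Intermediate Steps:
I = -1/13 (I = 1/(-13) = -1/13 ≈ -0.076923)
W(V) = -1/13 - V
F(A, m) = 2 - m
1/(4001 - sqrt(W(-6) + F(12, -48))) = 1/(4001 - sqrt((-1/13 - 1*(-6)) + (2 - 1*(-48)))) = 1/(4001 - sqrt((-1/13 + 6) + (2 + 48))) = 1/(4001 - sqrt(77/13 + 50)) = 1/(4001 - sqrt(727/13)) = 1/(4001 - sqrt(9451)/13)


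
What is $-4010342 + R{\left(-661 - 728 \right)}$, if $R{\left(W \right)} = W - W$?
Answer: $-4010342$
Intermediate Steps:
$R{\left(W \right)} = 0$
$-4010342 + R{\left(-661 - 728 \right)} = -4010342 + 0 = -4010342$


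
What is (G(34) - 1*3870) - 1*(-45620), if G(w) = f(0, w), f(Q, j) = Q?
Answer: 41750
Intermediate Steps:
G(w) = 0
(G(34) - 1*3870) - 1*(-45620) = (0 - 1*3870) - 1*(-45620) = (0 - 3870) + 45620 = -3870 + 45620 = 41750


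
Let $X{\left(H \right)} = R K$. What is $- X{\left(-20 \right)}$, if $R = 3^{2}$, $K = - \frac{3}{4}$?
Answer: $\frac{27}{4} \approx 6.75$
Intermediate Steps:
$K = - \frac{3}{4}$ ($K = \left(-3\right) \frac{1}{4} = - \frac{3}{4} \approx -0.75$)
$R = 9$
$X{\left(H \right)} = - \frac{27}{4}$ ($X{\left(H \right)} = 9 \left(- \frac{3}{4}\right) = - \frac{27}{4}$)
$- X{\left(-20 \right)} = \left(-1\right) \left(- \frac{27}{4}\right) = \frac{27}{4}$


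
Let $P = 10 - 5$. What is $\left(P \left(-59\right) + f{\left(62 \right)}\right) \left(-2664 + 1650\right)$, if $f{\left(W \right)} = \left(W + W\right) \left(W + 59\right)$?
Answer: $-14914926$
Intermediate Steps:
$P = 5$ ($P = 10 - 5 = 5$)
$f{\left(W \right)} = 2 W \left(59 + W\right)$
$\left(P \left(-59\right) + f{\left(62 \right)}\right) \left(-2664 + 1650\right) = \left(5 \left(-59\right) + 2 \cdot 62 \left(59 + 62\right)\right) \left(-2664 + 1650\right) = \left(-295 + 2 \cdot 62 \cdot 121\right) \left(-1014\right) = \left(-295 + 15004\right) \left(-1014\right) = 14709 \left(-1014\right) = -14914926$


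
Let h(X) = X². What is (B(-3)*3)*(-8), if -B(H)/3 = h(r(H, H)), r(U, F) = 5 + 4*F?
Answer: 3528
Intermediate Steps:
B(H) = -3*(5 + 4*H)²
(B(-3)*3)*(-8) = (-3*(5 + 4*(-3))²*3)*(-8) = (-3*(5 - 12)²*3)*(-8) = (-3*(-7)²*3)*(-8) = (-3*49*3)*(-8) = -147*3*(-8) = -441*(-8) = 3528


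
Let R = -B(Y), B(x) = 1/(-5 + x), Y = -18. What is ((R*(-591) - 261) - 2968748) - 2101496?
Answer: -116622206/23 ≈ -5.0705e+6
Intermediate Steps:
R = 1/23 (R = -1/(-5 - 18) = -1/(-23) = -1*(-1/23) = 1/23 ≈ 0.043478)
((R*(-591) - 261) - 2968748) - 2101496 = (((1/23)*(-591) - 261) - 2968748) - 2101496 = ((-591/23 - 261) - 2968748) - 2101496 = (-6594/23 - 2968748) - 2101496 = -68287798/23 - 2101496 = -116622206/23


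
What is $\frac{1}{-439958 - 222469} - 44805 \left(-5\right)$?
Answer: $\frac{148400208674}{662427} \approx 2.2403 \cdot 10^{5}$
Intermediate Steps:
$\frac{1}{-439958 - 222469} - 44805 \left(-5\right) = \frac{1}{-439958 - 222469} - -224025 = \frac{1}{-662427} + 224025 = - \frac{1}{662427} + 224025 = \frac{148400208674}{662427}$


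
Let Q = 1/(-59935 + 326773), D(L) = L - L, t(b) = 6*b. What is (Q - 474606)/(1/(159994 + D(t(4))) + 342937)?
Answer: -10131053337412519/7320415330743801 ≈ -1.3839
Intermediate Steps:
D(L) = 0
Q = 1/266838 ≈ 3.7476e-6
(Q - 474606)/(1/(159994 + D(t(4))) + 342937) = (1/266838 - 474606)/(1/(159994 + 0) + 342937) = -126642915827/(266838*(1/159994 + 342937)) = -126642915827/(266838*54867862379/159994) = -126642915827/266838*159994/54867862379 = -10131053337412519/7320415330743801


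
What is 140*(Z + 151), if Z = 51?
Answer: 28280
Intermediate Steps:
140*(Z + 151) = 140*(51 + 151) = 140*202 = 28280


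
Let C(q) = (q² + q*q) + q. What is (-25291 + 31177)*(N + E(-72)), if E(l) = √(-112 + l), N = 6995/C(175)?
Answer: 304982/455 + 11772*I*√46 ≈ 670.29 + 79842.0*I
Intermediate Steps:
C(q) = q + 2*q² (C(q) = (q² + q²) + q = 2*q² + q = q + 2*q²)
N = 1399/12285 (N = 6995/((175*(1 + 2*175))) = 6995/((175*(1 + 350))) = 6995/((175*351)) = 6995/61425 = 6995*(1/61425) = 1399/12285 ≈ 0.11388)
(-25291 + 31177)*(N + E(-72)) = (-25291 + 31177)*(1399/12285 + √(-112 - 72)) = 5886*(1399/12285 + √(-184)) = 5886*(1399/12285 + 2*I*√46) = 304982/455 + 11772*I*√46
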